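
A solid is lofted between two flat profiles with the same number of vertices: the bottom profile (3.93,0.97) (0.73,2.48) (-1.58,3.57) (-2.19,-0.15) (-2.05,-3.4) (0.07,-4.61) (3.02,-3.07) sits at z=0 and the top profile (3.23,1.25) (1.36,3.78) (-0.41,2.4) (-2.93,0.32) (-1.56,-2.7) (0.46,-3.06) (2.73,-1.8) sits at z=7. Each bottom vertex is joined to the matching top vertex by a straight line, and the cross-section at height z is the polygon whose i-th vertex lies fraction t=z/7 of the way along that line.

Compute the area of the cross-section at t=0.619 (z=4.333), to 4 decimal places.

Area at t=0.619: 29.9563

Cross-section at t=0.619: each vertex is (1-t)·p0[i] + t·p1[i].
  v1: (1-0.619)·(3.93,0.97) + 0.619·(3.23,1.25) = (3.4967,1.1433)
  v2: (1-0.619)·(0.73,2.48) + 0.619·(1.36,3.78) = (1.1200,3.2847)
  v3: (1-0.619)·(-1.58,3.57) + 0.619·(-0.41,2.4) = (-0.8558,2.8458)
  v4: (1-0.619)·(-2.19,-0.15) + 0.619·(-2.93,0.32) = (-2.6481,0.1409)
  v5: (1-0.619)·(-2.05,-3.4) + 0.619·(-1.56,-2.7) = (-1.7467,-2.9667)
  v6: (1-0.619)·(0.07,-4.61) + 0.619·(0.46,-3.06) = (0.3114,-3.6505)
  v7: (1-0.619)·(3.02,-3.07) + 0.619·(2.73,-1.8) = (2.8405,-2.2839)
Shoelace sum Σ(x_i·y_{i+1} − x_{i+1}·y_i):
  i=1: 3.4967·3.2847 − 1.1200·1.1433 = +10.2051 (running +10.2051)
  i=2: 1.1200·2.8458 − -0.8558·3.2847 = +5.9981 (running +16.2033)
  i=3: -0.8558·0.1409 − -2.6481·2.8458 = +7.4152 (running +23.6184)
  i=4: -2.6481·-2.9667 − -1.7467·0.1409 = +8.1022 (running +31.7206)
  i=5: -1.7467·-3.6505 − 0.3114·-2.9667 = +7.3002 (running +39.0208)
  i=6: 0.3114·-2.2839 − 2.8405·-3.6505 = +9.6581 (running +48.6789)
  i=7: 2.8405·1.1433 − 3.4967·-2.2839 = +11.2336 (running +59.9125)
Area = |Σ|/2 = |59.9125|/2 = 29.9563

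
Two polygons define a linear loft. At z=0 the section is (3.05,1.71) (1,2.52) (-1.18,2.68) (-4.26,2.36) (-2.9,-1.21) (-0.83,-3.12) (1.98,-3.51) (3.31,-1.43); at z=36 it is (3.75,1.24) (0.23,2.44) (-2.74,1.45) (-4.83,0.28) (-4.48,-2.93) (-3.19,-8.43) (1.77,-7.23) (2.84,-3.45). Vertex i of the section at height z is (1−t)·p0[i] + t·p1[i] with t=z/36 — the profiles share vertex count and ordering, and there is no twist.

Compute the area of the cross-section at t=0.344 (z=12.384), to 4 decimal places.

Area at t=0.344: 44.0982

Cross-section at t=0.344: each vertex is (1-t)·p0[i] + t·p1[i].
  v1: (1-0.344)·(3.05,1.71) + 0.344·(3.75,1.24) = (3.2908,1.5483)
  v2: (1-0.344)·(1,2.52) + 0.344·(0.23,2.44) = (0.7351,2.4925)
  v3: (1-0.344)·(-1.18,2.68) + 0.344·(-2.74,1.45) = (-1.7166,2.2569)
  v4: (1-0.344)·(-4.26,2.36) + 0.344·(-4.83,0.28) = (-4.4561,1.6445)
  v5: (1-0.344)·(-2.9,-1.21) + 0.344·(-4.48,-2.93) = (-3.4435,-1.8017)
  v6: (1-0.344)·(-0.83,-3.12) + 0.344·(-3.19,-8.43) = (-1.6418,-4.9466)
  v7: (1-0.344)·(1.98,-3.51) + 0.344·(1.77,-7.23) = (1.9078,-4.7897)
  v8: (1-0.344)·(3.31,-1.43) + 0.344·(2.84,-3.45) = (3.1483,-2.1249)
Shoelace sum Σ(x_i·y_{i+1} − x_{i+1}·y_i):
  i=1: 3.2908·2.4925 − 0.7351·1.5483 = +7.0641 (running +7.0641)
  i=2: 0.7351·2.2569 − -1.7166·2.4925 = +5.9378 (running +13.0018)
  i=3: -1.7166·1.6445 − -4.4561·2.2569 = +7.2339 (running +20.2357)
  i=4: -4.4561·-1.8017 − -3.4435·1.6445 = +13.6912 (running +33.9269)
  i=5: -3.4435·-4.9466 − -1.6418·-1.8017 = +14.0758 (running +48.0027)
  i=6: -1.6418·-4.7897 − 1.9078·-4.9466 = +17.3009 (running +65.3036)
  i=7: 1.9078·-2.1249 − 3.1483·-4.7897 = +11.0257 (running +76.3293)
  i=8: 3.1483·1.5483 − 3.2908·-2.1249 = +11.8672 (running +88.1964)
Area = |Σ|/2 = |88.1964|/2 = 44.0982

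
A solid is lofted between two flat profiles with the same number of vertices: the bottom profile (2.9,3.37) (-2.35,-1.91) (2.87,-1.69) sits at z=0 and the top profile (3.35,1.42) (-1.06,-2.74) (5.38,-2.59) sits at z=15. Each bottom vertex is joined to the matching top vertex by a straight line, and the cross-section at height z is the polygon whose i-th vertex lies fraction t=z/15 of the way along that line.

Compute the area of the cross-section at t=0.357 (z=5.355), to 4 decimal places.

Area at t=0.357: 13.3173

Cross-section at t=0.357: each vertex is (1-t)·p0[i] + t·p1[i].
  v1: (1-0.357)·(2.9,3.37) + 0.357·(3.35,1.42) = (3.0606,2.6738)
  v2: (1-0.357)·(-2.35,-1.91) + 0.357·(-1.06,-2.74) = (-1.8895,-2.2063)
  v3: (1-0.357)·(2.87,-1.69) + 0.357·(5.38,-2.59) = (3.7661,-2.0113)
Shoelace sum Σ(x_i·y_{i+1} − x_{i+1}·y_i):
  i=1: 3.0606·-2.2063 − -1.8895·2.6738 = -1.7006 (running -1.7006)
  i=2: -1.8895·-2.0113 − 3.7661·-2.2063 = +12.1094 (running +10.4088)
  i=3: 3.7661·2.6738 − 3.0606·-2.0113 = +16.2258 (running +26.6346)
Area = |Σ|/2 = |26.6346|/2 = 13.3173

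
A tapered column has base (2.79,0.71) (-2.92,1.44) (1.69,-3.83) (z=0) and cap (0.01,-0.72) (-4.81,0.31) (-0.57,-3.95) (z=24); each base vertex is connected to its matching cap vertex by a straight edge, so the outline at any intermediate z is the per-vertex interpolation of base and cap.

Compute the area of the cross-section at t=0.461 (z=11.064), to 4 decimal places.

Area at t=0.461: 10.8036

Cross-section at t=0.461: each vertex is (1-t)·p0[i] + t·p1[i].
  v1: (1-0.461)·(2.79,0.71) + 0.461·(0.01,-0.72) = (1.5084,0.0508)
  v2: (1-0.461)·(-2.92,1.44) + 0.461·(-4.81,0.31) = (-3.7913,0.9191)
  v3: (1-0.461)·(1.69,-3.83) + 0.461·(-0.57,-3.95) = (0.6481,-3.8853)
Shoelace sum Σ(x_i·y_{i+1} − x_{i+1}·y_i):
  i=1: 1.5084·0.9191 − -3.7913·0.0508 = +1.5788 (running +1.5788)
  i=2: -3.7913·-3.8853 − 0.6481·0.9191 = +14.1347 (running +15.7135)
  i=3: 0.6481·0.0508 − 1.5084·-3.8853 = +5.8936 (running +21.6071)
Area = |Σ|/2 = |21.6071|/2 = 10.8036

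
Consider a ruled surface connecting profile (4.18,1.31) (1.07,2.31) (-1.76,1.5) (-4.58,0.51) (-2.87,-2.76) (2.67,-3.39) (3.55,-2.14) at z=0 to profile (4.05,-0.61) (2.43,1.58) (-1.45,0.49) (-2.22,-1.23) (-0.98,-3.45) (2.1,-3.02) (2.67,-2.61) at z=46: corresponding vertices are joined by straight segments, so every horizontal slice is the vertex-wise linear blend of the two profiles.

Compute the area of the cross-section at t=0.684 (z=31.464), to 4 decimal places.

Area at t=0.684: 24.9067

Cross-section at t=0.684: each vertex is (1-t)·p0[i] + t·p1[i].
  v1: (1-0.684)·(4.18,1.31) + 0.684·(4.05,-0.61) = (4.0911,-0.0033)
  v2: (1-0.684)·(1.07,2.31) + 0.684·(2.43,1.58) = (2.0002,1.8107)
  v3: (1-0.684)·(-1.76,1.5) + 0.684·(-1.45,0.49) = (-1.5480,0.8092)
  v4: (1-0.684)·(-4.58,0.51) + 0.684·(-2.22,-1.23) = (-2.9658,-0.6802)
  v5: (1-0.684)·(-2.87,-2.76) + 0.684·(-0.98,-3.45) = (-1.5772,-3.2320)
  v6: (1-0.684)·(2.67,-3.39) + 0.684·(2.1,-3.02) = (2.2801,-3.1369)
  v7: (1-0.684)·(3.55,-2.14) + 0.684·(2.67,-2.61) = (2.9481,-2.4615)
Shoelace sum Σ(x_i·y_{i+1} − x_{i+1}·y_i):
  i=1: 4.0911·1.8107 − 2.0002·-0.0033 = +7.4142 (running +7.4142)
  i=2: 2.0002·0.8092 − -1.5480·1.8107 = +4.4214 (running +11.8356)
  i=3: -1.5480·-0.6802 − -2.9658·0.8092 = +3.4526 (running +15.2882)
  i=4: -2.9658·-3.2320 − -1.5772·-0.6802 = +8.5124 (running +23.8006)
  i=5: -1.5772·-3.1369 − 2.2801·-3.2320 = +12.3169 (running +36.1176)
  i=6: 2.2801·-2.4615 − 2.9481·-3.1369 = +3.6354 (running +39.7530)
  i=7: 2.9481·-0.0033 − 4.0911·-2.4615 = +10.0604 (running +49.8134)
Area = |Σ|/2 = |49.8134|/2 = 24.9067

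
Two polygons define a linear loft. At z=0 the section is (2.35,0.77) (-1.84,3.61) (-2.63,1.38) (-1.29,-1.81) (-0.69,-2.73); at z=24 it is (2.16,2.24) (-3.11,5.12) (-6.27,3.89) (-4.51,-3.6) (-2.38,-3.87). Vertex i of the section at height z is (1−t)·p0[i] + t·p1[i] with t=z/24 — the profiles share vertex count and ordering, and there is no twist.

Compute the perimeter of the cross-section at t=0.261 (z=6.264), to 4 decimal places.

Perimeter at t=0.261: 18.9322

Cross-section at t=0.261: each vertex is (1-t)·p0[i] + t·p1[i].
  v1: (1-0.261)·(2.35,0.77) + 0.261·(2.16,2.24) = (2.3004,1.1537)
  v2: (1-0.261)·(-1.84,3.61) + 0.261·(-3.11,5.12) = (-2.1715,4.0041)
  v3: (1-0.261)·(-2.63,1.38) + 0.261·(-6.27,3.89) = (-3.5800,2.0351)
  v4: (1-0.261)·(-1.29,-1.81) + 0.261·(-4.51,-3.6) = (-2.1304,-2.2772)
  v5: (1-0.261)·(-0.69,-2.73) + 0.261·(-2.38,-3.87) = (-1.1311,-3.0275)
Perimeter = Σ |v_{i+1} − v_i|:
  edge 1→2: √(-4.4719² + 2.8504²) = 5.3031 (running 5.3031)
  edge 2→3: √(-1.4086² + -1.9690²) = 2.4210 (running 7.7240)
  edge 3→4: √(1.4496² + -4.3123²) = 4.5494 (running 12.2735)
  edge 4→5: √(0.9993² + -0.7504²) = 1.2497 (running 13.5231)
  edge 5→1: √(3.4315² + 4.1812²) = 5.4090 (running 18.9322)
Perimeter = 18.9322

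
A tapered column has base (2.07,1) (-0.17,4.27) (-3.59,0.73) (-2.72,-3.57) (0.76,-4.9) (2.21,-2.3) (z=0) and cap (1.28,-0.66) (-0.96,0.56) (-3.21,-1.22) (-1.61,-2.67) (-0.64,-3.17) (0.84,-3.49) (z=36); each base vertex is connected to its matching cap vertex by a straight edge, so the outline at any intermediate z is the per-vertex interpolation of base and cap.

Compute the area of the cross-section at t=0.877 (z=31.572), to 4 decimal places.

Area at t=0.877: 13.1171

Cross-section at t=0.877: each vertex is (1-t)·p0[i] + t·p1[i].
  v1: (1-0.877)·(2.07,1) + 0.877·(1.28,-0.66) = (1.3772,-0.4558)
  v2: (1-0.877)·(-0.17,4.27) + 0.877·(-0.96,0.56) = (-0.8628,1.0163)
  v3: (1-0.877)·(-3.59,0.73) + 0.877·(-3.21,-1.22) = (-3.2567,-0.9801)
  v4: (1-0.877)·(-2.72,-3.57) + 0.877·(-1.61,-2.67) = (-1.7465,-2.7807)
  v5: (1-0.877)·(0.76,-4.9) + 0.877·(-0.64,-3.17) = (-0.4678,-3.3828)
  v6: (1-0.877)·(2.21,-2.3) + 0.877·(0.84,-3.49) = (1.0085,-3.3436)
Shoelace sum Σ(x_i·y_{i+1} − x_{i+1}·y_i):
  i=1: 1.3772·1.0163 − -0.8628·-0.4558 = +1.0064 (running +1.0064)
  i=2: -0.8628·-0.9801 − -3.2567·1.0163 = +4.1556 (running +5.1620)
  i=3: -3.2567·-2.7807 − -1.7465·-0.9801 = +7.3442 (running +12.5061)
  i=4: -1.7465·-3.3828 − -0.4678·-2.7807 = +4.6073 (running +17.1135)
  i=5: -0.4678·-3.3436 − 1.0085·-3.3828 = +4.9757 (running +22.0892)
  i=6: 1.0085·-0.4558 − 1.3772·-3.3436 = +4.1450 (running +26.2343)
Area = |Σ|/2 = |26.2343|/2 = 13.1171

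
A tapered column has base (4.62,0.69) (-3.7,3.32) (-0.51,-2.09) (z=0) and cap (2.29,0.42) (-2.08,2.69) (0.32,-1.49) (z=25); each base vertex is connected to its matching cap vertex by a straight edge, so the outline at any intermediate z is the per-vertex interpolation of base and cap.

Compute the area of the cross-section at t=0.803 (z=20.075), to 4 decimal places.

Cross-section at t=0.803: each vertex is (1-t)·p0[i] + t·p1[i].
  v1: (1-0.803)·(4.62,0.69) + 0.803·(2.29,0.42) = (2.7490,0.4732)
  v2: (1-0.803)·(-3.7,3.32) + 0.803·(-2.08,2.69) = (-2.3991,2.8141)
  v3: (1-0.803)·(-0.51,-2.09) + 0.803·(0.32,-1.49) = (0.1565,-1.6082)
Shoelace sum Σ(x_i·y_{i+1} − x_{i+1}·y_i):
  i=1: 2.7490·2.8141 − -2.3991·0.4732 = +8.8713 (running +8.8713)
  i=2: -2.3991·-1.6082 − 0.1565·2.8141 = +3.4179 (running +12.2892)
  i=3: 0.1565·0.4732 − 2.7490·-1.6082 = +4.4950 (running +16.7842)
Area = |Σ|/2 = |16.7842|/2 = 8.3921

Area at t=0.803: 8.3921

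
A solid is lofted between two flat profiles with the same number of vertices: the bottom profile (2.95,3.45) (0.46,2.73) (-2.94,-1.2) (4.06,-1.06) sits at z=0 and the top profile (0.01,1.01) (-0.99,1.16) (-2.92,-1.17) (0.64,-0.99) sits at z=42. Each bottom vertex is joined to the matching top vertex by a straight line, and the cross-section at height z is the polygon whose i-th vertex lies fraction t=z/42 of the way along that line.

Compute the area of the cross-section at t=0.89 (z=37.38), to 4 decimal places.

Area at t=0.89: 6.0572

Cross-section at t=0.89: each vertex is (1-t)·p0[i] + t·p1[i].
  v1: (1-0.89)·(2.95,3.45) + 0.89·(0.01,1.01) = (0.3334,1.2784)
  v2: (1-0.89)·(0.46,2.73) + 0.89·(-0.99,1.16) = (-0.8305,1.3327)
  v3: (1-0.89)·(-2.94,-1.2) + 0.89·(-2.92,-1.17) = (-2.9222,-1.1733)
  v4: (1-0.89)·(4.06,-1.06) + 0.89·(0.64,-0.99) = (1.0162,-0.9977)
Shoelace sum Σ(x_i·y_{i+1} − x_{i+1}·y_i):
  i=1: 0.3334·1.3327 − -0.8305·1.2784 = +1.5060 (running +1.5060)
  i=2: -0.8305·-1.1733 − -2.9222·1.3327 = +4.8688 (running +6.3749)
  i=3: -2.9222·-0.9977 − 1.0162·-1.1733 = +4.1078 (running +10.4827)
  i=4: 1.0162·1.2784 − 0.3334·-0.9977 = +1.6317 (running +12.1144)
Area = |Σ|/2 = |12.1144|/2 = 6.0572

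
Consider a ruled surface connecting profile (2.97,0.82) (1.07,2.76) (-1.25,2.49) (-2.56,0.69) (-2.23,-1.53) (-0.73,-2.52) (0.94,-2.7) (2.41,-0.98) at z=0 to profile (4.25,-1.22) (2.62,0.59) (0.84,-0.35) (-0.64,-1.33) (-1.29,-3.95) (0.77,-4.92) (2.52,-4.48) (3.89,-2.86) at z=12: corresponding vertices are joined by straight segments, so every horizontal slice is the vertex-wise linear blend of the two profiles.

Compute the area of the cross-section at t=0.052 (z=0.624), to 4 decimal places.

Cross-section at t=0.052: each vertex is (1-t)·p0[i] + t·p1[i].
  v1: (1-0.052)·(2.97,0.82) + 0.052·(4.25,-1.22) = (3.0366,0.7139)
  v2: (1-0.052)·(1.07,2.76) + 0.052·(2.62,0.59) = (1.1506,2.6472)
  v3: (1-0.052)·(-1.25,2.49) + 0.052·(0.84,-0.35) = (-1.1413,2.3423)
  v4: (1-0.052)·(-2.56,0.69) + 0.052·(-0.64,-1.33) = (-2.4602,0.5850)
  v5: (1-0.052)·(-2.23,-1.53) + 0.052·(-1.29,-3.95) = (-2.1811,-1.6558)
  v6: (1-0.052)·(-0.73,-2.52) + 0.052·(0.77,-4.92) = (-0.6520,-2.6448)
  v7: (1-0.052)·(0.94,-2.7) + 0.052·(2.52,-4.48) = (1.0222,-2.7926)
  v8: (1-0.052)·(2.41,-0.98) + 0.052·(3.89,-2.86) = (2.4870,-1.0778)
Shoelace sum Σ(x_i·y_{i+1} − x_{i+1}·y_i):
  i=1: 3.0366·2.6472 − 1.1506·0.7139 = +7.2168 (running +7.2168)
  i=2: 1.1506·2.3423 − -1.1413·2.6472 = +5.7163 (running +12.9332)
  i=3: -1.1413·0.5850 − -2.4602·2.3423 = +5.0949 (running +18.0280)
  i=4: -2.4602·-1.6558 − -2.1811·0.5850 = +5.3495 (running +23.3775)
  i=5: -2.1811·-2.6448 − -0.6520·-1.6558 = +4.6890 (running +28.0665)
  i=6: -0.6520·-2.7926 − 1.0222·-2.6448 = +4.5242 (running +32.5907)
  i=7: 1.0222·-1.0778 − 2.4870·-2.7926 = +5.8433 (running +38.4340)
  i=8: 2.4870·0.7139 − 3.0366·-1.0778 = +5.0482 (running +43.4822)
Area = |Σ|/2 = |43.4822|/2 = 21.7411

Area at t=0.052: 21.7411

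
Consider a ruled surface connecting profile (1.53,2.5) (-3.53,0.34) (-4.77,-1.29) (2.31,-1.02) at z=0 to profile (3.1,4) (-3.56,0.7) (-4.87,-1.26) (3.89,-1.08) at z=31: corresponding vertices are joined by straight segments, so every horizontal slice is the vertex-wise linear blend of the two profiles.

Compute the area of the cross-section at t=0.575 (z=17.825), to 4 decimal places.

Area at t=0.575: 21.4941

Cross-section at t=0.575: each vertex is (1-t)·p0[i] + t·p1[i].
  v1: (1-0.575)·(1.53,2.5) + 0.575·(3.1,4) = (2.4327,3.3625)
  v2: (1-0.575)·(-3.53,0.34) + 0.575·(-3.56,0.7) = (-3.5473,0.5470)
  v3: (1-0.575)·(-4.77,-1.29) + 0.575·(-4.87,-1.26) = (-4.8275,-1.2728)
  v4: (1-0.575)·(2.31,-1.02) + 0.575·(3.89,-1.08) = (3.2185,-1.0545)
Shoelace sum Σ(x_i·y_{i+1} − x_{i+1}·y_i):
  i=1: 2.4327·0.5470 − -3.5473·3.3625 = +13.2583 (running +13.2583)
  i=2: -3.5473·-1.2728 − -4.8275·0.5470 = +7.1554 (running +20.4137)
  i=3: -4.8275·-1.0545 − 3.2185·-1.2728 = +9.1869 (running +29.6007)
  i=4: 3.2185·3.3625 − 2.4327·-1.0545 = +13.3875 (running +42.9882)
Area = |Σ|/2 = |42.9882|/2 = 21.4941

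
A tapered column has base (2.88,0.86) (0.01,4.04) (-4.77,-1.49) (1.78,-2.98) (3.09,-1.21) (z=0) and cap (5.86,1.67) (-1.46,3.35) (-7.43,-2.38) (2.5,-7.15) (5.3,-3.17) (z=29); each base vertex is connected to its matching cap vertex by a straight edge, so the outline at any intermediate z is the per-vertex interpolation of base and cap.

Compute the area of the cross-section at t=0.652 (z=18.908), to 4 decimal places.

Cross-section at t=0.652: each vertex is (1-t)·p0[i] + t·p1[i].
  v1: (1-0.652)·(2.88,0.86) + 0.652·(5.86,1.67) = (4.8230,1.3881)
  v2: (1-0.652)·(0.01,4.04) + 0.652·(-1.46,3.35) = (-0.9484,3.5901)
  v3: (1-0.652)·(-4.77,-1.49) + 0.652·(-7.43,-2.38) = (-6.5043,-2.0703)
  v4: (1-0.652)·(1.78,-2.98) + 0.652·(2.5,-7.15) = (2.2494,-5.6988)
  v5: (1-0.652)·(3.09,-1.21) + 0.652·(5.3,-3.17) = (4.5309,-2.4879)
Shoelace sum Σ(x_i·y_{i+1} − x_{i+1}·y_i):
  i=1: 4.8230·3.5901 − -0.9484·1.3881 = +18.6316 (running +18.6316)
  i=2: -0.9484·-2.0703 − -6.5043·3.5901 = +25.3148 (running +43.9464)
  i=3: -6.5043·-5.6988 − 2.2494·-2.0703 = +41.7240 (running +85.6704)
  i=4: 2.2494·-2.4879 − 4.5309·-5.6988 = +20.2246 (running +105.8950)
  i=5: 4.5309·1.3881 − 4.8230·-2.4879 = +18.2886 (running +124.1836)
Area = |Σ|/2 = |124.1836|/2 = 62.0918

Area at t=0.652: 62.0918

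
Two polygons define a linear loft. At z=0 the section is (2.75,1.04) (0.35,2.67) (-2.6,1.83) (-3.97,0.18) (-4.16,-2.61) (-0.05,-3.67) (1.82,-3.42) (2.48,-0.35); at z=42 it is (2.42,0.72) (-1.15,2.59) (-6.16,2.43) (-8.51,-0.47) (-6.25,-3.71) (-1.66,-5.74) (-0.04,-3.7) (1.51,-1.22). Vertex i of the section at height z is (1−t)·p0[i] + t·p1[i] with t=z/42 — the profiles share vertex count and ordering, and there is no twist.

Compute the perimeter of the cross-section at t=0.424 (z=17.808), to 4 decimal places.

Perimeter at t=0.424: 24.4600

Cross-section at t=0.424: each vertex is (1-t)·p0[i] + t·p1[i].
  v1: (1-0.424)·(2.75,1.04) + 0.424·(2.42,0.72) = (2.6101,0.9043)
  v2: (1-0.424)·(0.35,2.67) + 0.424·(-1.15,2.59) = (-0.2860,2.6361)
  v3: (1-0.424)·(-2.6,1.83) + 0.424·(-6.16,2.43) = (-4.1094,2.0844)
  v4: (1-0.424)·(-3.97,0.18) + 0.424·(-8.51,-0.47) = (-5.8950,-0.0956)
  v5: (1-0.424)·(-4.16,-2.61) + 0.424·(-6.25,-3.71) = (-5.0462,-3.0764)
  v6: (1-0.424)·(-0.05,-3.67) + 0.424·(-1.66,-5.74) = (-0.7326,-4.5477)
  v7: (1-0.424)·(1.82,-3.42) + 0.424·(-0.04,-3.7) = (1.0314,-3.5387)
  v8: (1-0.424)·(2.48,-0.35) + 0.424·(1.51,-1.22) = (2.0687,-0.7189)
Perimeter = Σ |v_{i+1} − v_i|:
  edge 1→2: √(-2.8961² + 1.7318²) = 3.3744 (running 3.3744)
  edge 2→3: √(-3.8234² + -0.5517²) = 3.8630 (running 7.2374)
  edge 3→4: √(-1.7855² + -2.1800²) = 2.8179 (running 10.0553)
  edge 4→5: √(0.8488² + -2.9808²) = 3.0993 (running 13.1546)
  edge 5→6: √(4.3135² + -1.4713²) = 4.5575 (running 17.7121)
  edge 6→7: √(1.7640² + 1.0090²) = 2.0322 (running 19.7443)
  edge 7→8: √(1.0374² + 2.8198²) = 3.0046 (running 22.7489)
  edge 8→1: √(0.5414² + 1.6232²) = 1.7111 (running 24.4600)
Perimeter = 24.4600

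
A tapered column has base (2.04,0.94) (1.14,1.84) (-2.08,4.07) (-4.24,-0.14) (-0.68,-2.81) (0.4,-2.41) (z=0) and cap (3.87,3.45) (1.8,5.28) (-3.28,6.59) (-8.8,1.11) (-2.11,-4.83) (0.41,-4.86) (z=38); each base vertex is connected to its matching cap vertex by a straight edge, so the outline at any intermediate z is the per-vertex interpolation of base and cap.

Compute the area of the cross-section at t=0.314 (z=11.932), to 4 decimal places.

Area at t=0.314: 39.8952

Cross-section at t=0.314: each vertex is (1-t)·p0[i] + t·p1[i].
  v1: (1-0.314)·(2.04,0.94) + 0.314·(3.87,3.45) = (2.6146,1.7281)
  v2: (1-0.314)·(1.14,1.84) + 0.314·(1.8,5.28) = (1.3472,2.9202)
  v3: (1-0.314)·(-2.08,4.07) + 0.314·(-3.28,6.59) = (-2.4568,4.8613)
  v4: (1-0.314)·(-4.24,-0.14) + 0.314·(-8.8,1.11) = (-5.6718,0.2525)
  v5: (1-0.314)·(-0.68,-2.81) + 0.314·(-2.11,-4.83) = (-1.1290,-3.4443)
  v6: (1-0.314)·(0.4,-2.41) + 0.314·(0.41,-4.86) = (0.4031,-3.1793)
Shoelace sum Σ(x_i·y_{i+1} − x_{i+1}·y_i):
  i=1: 2.6146·2.9202 − 1.3472·1.7281 = +5.3069 (running +5.3069)
  i=2: 1.3472·4.8613 − -2.4568·2.9202 = +13.7236 (running +19.0304)
  i=3: -2.4568·0.2525 − -5.6718·4.8613 = +26.9521 (running +45.9825)
  i=4: -5.6718·-3.4443 − -1.1290·0.2525 = +19.8205 (running +65.8030)
  i=5: -1.1290·-3.1793 − 0.4031·-3.4443 = +4.9780 (running +70.7810)
  i=6: 0.4031·1.7281 − 2.6146·-3.1793 = +9.0093 (running +79.7904)
Area = |Σ|/2 = |79.7904|/2 = 39.8952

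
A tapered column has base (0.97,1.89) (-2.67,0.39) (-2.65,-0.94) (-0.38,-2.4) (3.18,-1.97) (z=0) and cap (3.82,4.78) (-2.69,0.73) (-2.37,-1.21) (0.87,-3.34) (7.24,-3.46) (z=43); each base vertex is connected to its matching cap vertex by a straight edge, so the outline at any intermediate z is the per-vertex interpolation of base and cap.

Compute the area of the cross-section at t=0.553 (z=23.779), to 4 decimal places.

Area at t=0.553: 31.9097

Cross-section at t=0.553: each vertex is (1-t)·p0[i] + t·p1[i].
  v1: (1-0.553)·(0.97,1.89) + 0.553·(3.82,4.78) = (2.5461,3.4882)
  v2: (1-0.553)·(-2.67,0.39) + 0.553·(-2.69,0.73) = (-2.6811,0.5780)
  v3: (1-0.553)·(-2.65,-0.94) + 0.553·(-2.37,-1.21) = (-2.4952,-1.0893)
  v4: (1-0.553)·(-0.38,-2.4) + 0.553·(0.87,-3.34) = (0.3113,-2.9198)
  v5: (1-0.553)·(3.18,-1.97) + 0.553·(7.24,-3.46) = (5.4252,-2.7940)
Shoelace sum Σ(x_i·y_{i+1} − x_{i+1}·y_i):
  i=1: 2.5461·0.5780 − -2.6811·3.4882 = +10.8237 (running +10.8237)
  i=2: -2.6811·-1.0893 − -2.4952·0.5780 = +4.3628 (running +15.1864)
  i=3: -2.4952·-2.9198 − 0.3113·-1.0893 = +7.6245 (running +22.8109)
  i=4: 0.3113·-2.7940 − 5.4252·-2.9198 = +14.9709 (running +37.7818)
  i=5: 5.4252·3.4882 − 2.5461·-2.7940 = +26.0375 (running +63.8193)
Area = |Σ|/2 = |63.8193|/2 = 31.9097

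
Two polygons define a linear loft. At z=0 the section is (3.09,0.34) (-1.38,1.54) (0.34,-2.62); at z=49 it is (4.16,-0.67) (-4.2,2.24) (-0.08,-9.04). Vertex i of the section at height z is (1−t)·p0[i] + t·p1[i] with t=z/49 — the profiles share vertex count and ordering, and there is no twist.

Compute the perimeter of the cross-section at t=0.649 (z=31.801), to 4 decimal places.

Perimeter at t=0.649: 24.2014

Cross-section at t=0.649: each vertex is (1-t)·p0[i] + t·p1[i].
  v1: (1-0.649)·(3.09,0.34) + 0.649·(4.16,-0.67) = (3.7844,-0.3155)
  v2: (1-0.649)·(-1.38,1.54) + 0.649·(-4.2,2.24) = (-3.2102,1.9943)
  v3: (1-0.649)·(0.34,-2.62) + 0.649·(-0.08,-9.04) = (0.0674,-6.7866)
Perimeter = Σ |v_{i+1} − v_i|:
  edge 1→2: √(-6.9946² + 2.3098²) = 7.3661 (running 7.3661)
  edge 2→3: √(3.2776² + -8.7809²) = 9.3726 (running 16.7388)
  edge 3→1: √(3.7170² + 6.4711²) = 7.4627 (running 24.2014)
Perimeter = 24.2014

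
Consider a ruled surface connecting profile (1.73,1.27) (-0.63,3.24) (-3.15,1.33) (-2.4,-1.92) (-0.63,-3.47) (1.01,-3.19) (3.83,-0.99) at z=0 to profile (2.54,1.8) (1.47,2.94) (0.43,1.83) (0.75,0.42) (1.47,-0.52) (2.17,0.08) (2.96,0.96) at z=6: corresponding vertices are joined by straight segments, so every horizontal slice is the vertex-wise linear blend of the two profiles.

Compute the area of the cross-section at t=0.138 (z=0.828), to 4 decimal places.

Area at t=0.138: 23.4891

Cross-section at t=0.138: each vertex is (1-t)·p0[i] + t·p1[i].
  v1: (1-0.138)·(1.73,1.27) + 0.138·(2.54,1.8) = (1.8418,1.3431)
  v2: (1-0.138)·(-0.63,3.24) + 0.138·(1.47,2.94) = (-0.3402,3.1986)
  v3: (1-0.138)·(-3.15,1.33) + 0.138·(0.43,1.83) = (-2.6560,1.3990)
  v4: (1-0.138)·(-2.4,-1.92) + 0.138·(0.75,0.42) = (-1.9653,-1.5971)
  v5: (1-0.138)·(-0.63,-3.47) + 0.138·(1.47,-0.52) = (-0.3402,-3.0629)
  v6: (1-0.138)·(1.01,-3.19) + 0.138·(2.17,0.08) = (1.1701,-2.7387)
  v7: (1-0.138)·(3.83,-0.99) + 0.138·(2.96,0.96) = (3.7099,-0.7209)
Shoelace sum Σ(x_i·y_{i+1} − x_{i+1}·y_i):
  i=1: 1.8418·3.1986 − -0.3402·1.3431 = +6.3481 (running +6.3481)
  i=2: -0.3402·1.3990 − -2.6560·3.1986 = +8.0194 (running +14.3675)
  i=3: -2.6560·-1.5971 − -1.9653·1.3990 = +6.9912 (running +21.3587)
  i=4: -1.9653·-3.0629 − -0.3402·-1.5971 = +5.4762 (running +26.8349)
  i=5: -0.3402·-2.7387 − 1.1701·-3.0629 = +4.5156 (running +31.3505)
  i=6: 1.1701·-0.7209 − 3.7099·-2.7387 = +9.3171 (running +40.6675)
  i=7: 3.7099·1.3431 − 1.8418·-0.7209 = +6.3107 (running +46.9782)
Area = |Σ|/2 = |46.9782|/2 = 23.4891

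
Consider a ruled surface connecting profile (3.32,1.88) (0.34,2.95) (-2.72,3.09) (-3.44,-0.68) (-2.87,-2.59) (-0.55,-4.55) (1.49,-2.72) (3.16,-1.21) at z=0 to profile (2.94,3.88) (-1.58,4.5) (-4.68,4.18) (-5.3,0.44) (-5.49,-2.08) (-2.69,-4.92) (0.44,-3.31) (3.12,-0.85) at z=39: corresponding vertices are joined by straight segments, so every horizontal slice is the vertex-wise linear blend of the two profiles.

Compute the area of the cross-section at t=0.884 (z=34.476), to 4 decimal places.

Cross-section at t=0.884: each vertex is (1-t)·p0[i] + t·p1[i].
  v1: (1-0.884)·(3.32,1.88) + 0.884·(2.94,3.88) = (2.9841,3.6480)
  v2: (1-0.884)·(0.34,2.95) + 0.884·(-1.58,4.5) = (-1.3573,4.3202)
  v3: (1-0.884)·(-2.72,3.09) + 0.884·(-4.68,4.18) = (-4.4526,4.0536)
  v4: (1-0.884)·(-3.44,-0.68) + 0.884·(-5.3,0.44) = (-5.0842,0.3101)
  v5: (1-0.884)·(-2.87,-2.59) + 0.884·(-5.49,-2.08) = (-5.1861,-2.1392)
  v6: (1-0.884)·(-0.55,-4.55) + 0.884·(-2.69,-4.92) = (-2.4418,-4.8771)
  v7: (1-0.884)·(1.49,-2.72) + 0.884·(0.44,-3.31) = (0.5618,-3.2416)
  v8: (1-0.884)·(3.16,-1.21) + 0.884·(3.12,-0.85) = (3.1246,-0.8918)
Shoelace sum Σ(x_i·y_{i+1} − x_{i+1}·y_i):
  i=1: 2.9841·4.3202 − -1.3573·3.6480 = +17.8432 (running +17.8432)
  i=2: -1.3573·4.0536 − -4.4526·4.3202 = +13.7345 (running +31.5777)
  i=3: -4.4526·0.3101 − -5.0842·4.0536 = +19.2286 (running +50.8063)
  i=4: -5.0842·-2.1392 − -5.1861·0.3101 = +12.4841 (running +63.2904)
  i=5: -5.1861·-4.8771 − -2.4418·-2.1392 = +20.0696 (running +83.3600)
  i=6: -2.4418·-3.2416 − 0.5618·-4.8771 = +10.6551 (running +94.0150)
  i=7: 0.5618·-0.8918 − 3.1246·-3.2416 = +9.6277 (running +103.6427)
  i=8: 3.1246·3.6480 − 2.9841·-0.8918 = +14.0598 (running +117.7025)
Area = |Σ|/2 = |117.7025|/2 = 58.8513

Area at t=0.884: 58.8513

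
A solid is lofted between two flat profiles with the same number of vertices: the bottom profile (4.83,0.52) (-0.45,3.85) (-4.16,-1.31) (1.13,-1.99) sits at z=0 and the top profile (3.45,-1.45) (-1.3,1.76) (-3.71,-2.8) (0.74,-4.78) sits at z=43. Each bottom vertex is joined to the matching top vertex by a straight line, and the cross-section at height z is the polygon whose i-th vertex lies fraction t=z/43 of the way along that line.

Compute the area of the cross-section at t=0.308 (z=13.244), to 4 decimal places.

Area at t=0.308: 26.9614

Cross-section at t=0.308: each vertex is (1-t)·p0[i] + t·p1[i].
  v1: (1-0.308)·(4.83,0.52) + 0.308·(3.45,-1.45) = (4.4050,-0.0868)
  v2: (1-0.308)·(-0.45,3.85) + 0.308·(-1.3,1.76) = (-0.7118,3.2063)
  v3: (1-0.308)·(-4.16,-1.31) + 0.308·(-3.71,-2.8) = (-4.0214,-1.7689)
  v4: (1-0.308)·(1.13,-1.99) + 0.308·(0.74,-4.78) = (1.0099,-2.8493)
Shoelace sum Σ(x_i·y_{i+1} − x_{i+1}·y_i):
  i=1: 4.4050·3.2063 − -0.7118·-0.0868 = +14.0618 (running +14.0618)
  i=2: -0.7118·-1.7689 − -4.0214·3.2063 = +14.1529 (running +28.2146)
  i=3: -4.0214·-2.8493 − 1.0099·-1.7689 = +13.2447 (running +41.4593)
  i=4: 1.0099·-0.0868 − 4.4050·-2.8493 = +12.4635 (running +53.9228)
Area = |Σ|/2 = |53.9228|/2 = 26.9614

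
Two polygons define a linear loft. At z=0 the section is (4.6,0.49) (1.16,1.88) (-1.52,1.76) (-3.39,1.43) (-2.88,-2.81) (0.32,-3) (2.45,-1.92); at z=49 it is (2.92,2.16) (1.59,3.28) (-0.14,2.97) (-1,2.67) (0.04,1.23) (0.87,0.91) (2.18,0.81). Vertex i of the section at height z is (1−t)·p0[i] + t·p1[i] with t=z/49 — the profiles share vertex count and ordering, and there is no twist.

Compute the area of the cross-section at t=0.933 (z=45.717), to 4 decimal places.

Area at t=0.933: 7.2769

Cross-section at t=0.933: each vertex is (1-t)·p0[i] + t·p1[i].
  v1: (1-0.933)·(4.6,0.49) + 0.933·(2.92,2.16) = (3.0326,2.0481)
  v2: (1-0.933)·(1.16,1.88) + 0.933·(1.59,3.28) = (1.5612,3.1862)
  v3: (1-0.933)·(-1.52,1.76) + 0.933·(-0.14,2.97) = (-0.2325,2.8889)
  v4: (1-0.933)·(-3.39,1.43) + 0.933·(-1,2.67) = (-1.1601,2.5869)
  v5: (1-0.933)·(-2.88,-2.81) + 0.933·(0.04,1.23) = (-0.1556,0.9593)
  v6: (1-0.933)·(0.32,-3) + 0.933·(0.87,0.91) = (0.8332,0.6480)
  v7: (1-0.933)·(2.45,-1.92) + 0.933·(2.18,0.81) = (2.1981,0.6271)
Shoelace sum Σ(x_i·y_{i+1} − x_{i+1}·y_i):
  i=1: 3.0326·3.1862 − 1.5612·2.0481 = +6.4649 (running +6.4649)
  i=2: 1.5612·2.8889 − -0.2325·3.1862 = +5.2508 (running +11.7157)
  i=3: -0.2325·2.5869 − -1.1601·2.8889 = +2.7502 (running +14.4659)
  i=4: -1.1601·0.9593 − -0.1556·2.5869 = -0.7103 (running +13.7556)
  i=5: -0.1556·0.6480 − 0.8332·0.9593 = -0.9001 (running +12.8554)
  i=6: 0.8332·0.6271 − 2.1981·0.6480 = -0.9020 (running +11.9535)
  i=7: 2.1981·2.0481 − 3.0326·0.6271 = +2.6002 (running +14.5537)
Area = |Σ|/2 = |14.5537|/2 = 7.2769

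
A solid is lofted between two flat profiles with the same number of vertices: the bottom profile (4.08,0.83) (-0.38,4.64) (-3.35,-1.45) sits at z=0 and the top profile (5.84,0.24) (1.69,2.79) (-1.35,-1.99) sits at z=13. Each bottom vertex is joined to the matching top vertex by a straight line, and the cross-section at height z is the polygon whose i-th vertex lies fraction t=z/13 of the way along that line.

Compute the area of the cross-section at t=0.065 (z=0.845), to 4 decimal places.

Area at t=0.065: 18.8750

Cross-section at t=0.065: each vertex is (1-t)·p0[i] + t·p1[i].
  v1: (1-0.065)·(4.08,0.83) + 0.065·(5.84,0.24) = (4.1944,0.7916)
  v2: (1-0.065)·(-0.38,4.64) + 0.065·(1.69,2.79) = (-0.2455,4.5198)
  v3: (1-0.065)·(-3.35,-1.45) + 0.065·(-1.35,-1.99) = (-3.2200,-1.4851)
Shoelace sum Σ(x_i·y_{i+1} − x_{i+1}·y_i):
  i=1: 4.1944·4.5198 − -0.2455·0.7916 = +19.1519 (running +19.1519)
  i=2: -0.2455·-1.4851 − -3.2200·4.5198 = +14.9181 (running +34.0701)
  i=3: -3.2200·0.7916 − 4.1944·-1.4851 = +3.6800 (running +37.7501)
Area = |Σ|/2 = |37.7501|/2 = 18.8750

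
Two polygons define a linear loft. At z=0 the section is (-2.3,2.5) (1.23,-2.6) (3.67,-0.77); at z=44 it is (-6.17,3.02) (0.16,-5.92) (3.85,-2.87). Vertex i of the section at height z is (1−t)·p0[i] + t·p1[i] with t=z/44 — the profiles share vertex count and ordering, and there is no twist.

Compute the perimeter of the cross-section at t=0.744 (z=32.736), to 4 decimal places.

Cross-section at t=0.744: each vertex is (1-t)·p0[i] + t·p1[i].
  v1: (1-0.744)·(-2.3,2.5) + 0.744·(-6.17,3.02) = (-5.1793,2.8869)
  v2: (1-0.744)·(1.23,-2.6) + 0.744·(0.16,-5.92) = (0.4339,-5.0701)
  v3: (1-0.744)·(3.67,-0.77) + 0.744·(3.85,-2.87) = (3.8039,-2.3324)
Perimeter = Σ |v_{i+1} − v_i|:
  edge 1→2: √(5.6132² + -7.9570²) = 9.7376 (running 9.7376)
  edge 2→3: √(3.3700² + 2.7377²) = 4.3419 (running 14.0795)
  edge 3→1: √(-8.9832² + 5.2193²) = 10.3894 (running 24.4688)
Perimeter = 24.4688

Perimeter at t=0.744: 24.4688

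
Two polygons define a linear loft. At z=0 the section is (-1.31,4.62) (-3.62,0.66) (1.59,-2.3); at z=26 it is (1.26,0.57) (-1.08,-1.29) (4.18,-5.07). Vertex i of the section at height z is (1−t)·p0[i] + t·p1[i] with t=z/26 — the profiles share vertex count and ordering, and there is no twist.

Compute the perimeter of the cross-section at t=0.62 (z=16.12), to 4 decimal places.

Cross-section at t=0.62: each vertex is (1-t)·p0[i] + t·p1[i].
  v1: (1-0.62)·(-1.31,4.62) + 0.62·(1.26,0.57) = (0.2834,2.1090)
  v2: (1-0.62)·(-3.62,0.66) + 0.62·(-1.08,-1.29) = (-2.0452,-0.5490)
  v3: (1-0.62)·(1.59,-2.3) + 0.62·(4.18,-5.07) = (3.1958,-4.0174)
Perimeter = Σ |v_{i+1} − v_i|:
  edge 1→2: √(-2.3286² + -2.6580²) = 3.5337 (running 3.5337)
  edge 2→3: √(5.2410² + -3.4684²) = 6.2847 (running 9.8185)
  edge 3→1: √(-2.9124² + 6.1264²) = 6.7834 (running 16.6019)
Perimeter = 16.6019

Perimeter at t=0.62: 16.6019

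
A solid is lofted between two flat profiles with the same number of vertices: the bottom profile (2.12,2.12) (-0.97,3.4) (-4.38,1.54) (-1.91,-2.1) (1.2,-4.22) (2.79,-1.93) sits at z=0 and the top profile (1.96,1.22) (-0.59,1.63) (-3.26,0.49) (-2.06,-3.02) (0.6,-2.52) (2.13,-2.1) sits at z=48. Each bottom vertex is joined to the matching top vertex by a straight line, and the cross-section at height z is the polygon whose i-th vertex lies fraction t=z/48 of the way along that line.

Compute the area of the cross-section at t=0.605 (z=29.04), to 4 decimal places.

Area at t=0.605: 23.9475

Cross-section at t=0.605: each vertex is (1-t)·p0[i] + t·p1[i].
  v1: (1-0.605)·(2.12,2.12) + 0.605·(1.96,1.22) = (2.0232,1.5755)
  v2: (1-0.605)·(-0.97,3.4) + 0.605·(-0.59,1.63) = (-0.7401,2.3291)
  v3: (1-0.605)·(-4.38,1.54) + 0.605·(-3.26,0.49) = (-3.7024,0.9048)
  v4: (1-0.605)·(-1.91,-2.1) + 0.605·(-2.06,-3.02) = (-2.0008,-2.6566)
  v5: (1-0.605)·(1.2,-4.22) + 0.605·(0.6,-2.52) = (0.8370,-3.1915)
  v6: (1-0.605)·(2.79,-1.93) + 0.605·(2.13,-2.1) = (2.3907,-2.0328)
Shoelace sum Σ(x_i·y_{i+1} − x_{i+1}·y_i):
  i=1: 2.0232·2.3291 − -0.7401·1.5755 = +5.8784 (running +5.8784)
  i=2: -0.7401·0.9048 − -3.7024·2.3291 = +7.9538 (running +13.8322)
  i=3: -3.7024·-2.6566 − -2.0008·0.9048 = +11.6460 (running +25.4782)
  i=4: -2.0008·-3.1915 − 0.8370·-2.6566 = +8.6090 (running +34.0871)
  i=5: 0.8370·-2.0328 − 2.3907·-3.1915 = +5.9284 (running +40.0156)
  i=6: 2.3907·1.5755 − 2.0232·-2.0328 = +7.8794 (running +47.8950)
Area = |Σ|/2 = |47.8950|/2 = 23.9475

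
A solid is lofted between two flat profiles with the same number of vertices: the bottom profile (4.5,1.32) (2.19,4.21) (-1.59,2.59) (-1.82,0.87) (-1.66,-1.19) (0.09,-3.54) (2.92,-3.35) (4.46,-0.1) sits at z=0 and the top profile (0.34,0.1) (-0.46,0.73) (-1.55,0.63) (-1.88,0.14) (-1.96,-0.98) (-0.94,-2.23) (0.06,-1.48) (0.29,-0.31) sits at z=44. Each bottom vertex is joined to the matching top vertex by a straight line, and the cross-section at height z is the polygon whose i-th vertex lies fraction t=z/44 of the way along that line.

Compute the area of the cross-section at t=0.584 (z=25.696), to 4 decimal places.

Area at t=0.584: 14.1967

Cross-section at t=0.584: each vertex is (1-t)·p0[i] + t·p1[i].
  v1: (1-0.584)·(4.5,1.32) + 0.584·(0.34,0.1) = (2.0706,0.6075)
  v2: (1-0.584)·(2.19,4.21) + 0.584·(-0.46,0.73) = (0.6424,2.1777)
  v3: (1-0.584)·(-1.59,2.59) + 0.584·(-1.55,0.63) = (-1.5666,1.4454)
  v4: (1-0.584)·(-1.82,0.87) + 0.584·(-1.88,0.14) = (-1.8550,0.4437)
  v5: (1-0.584)·(-1.66,-1.19) + 0.584·(-1.96,-0.98) = (-1.8352,-1.0674)
  v6: (1-0.584)·(0.09,-3.54) + 0.584·(-0.94,-2.23) = (-0.5115,-2.7750)
  v7: (1-0.584)·(2.92,-3.35) + 0.584·(0.06,-1.48) = (1.2498,-2.2579)
  v8: (1-0.584)·(4.46,-0.1) + 0.584·(0.29,-0.31) = (2.0247,-0.2226)
Shoelace sum Σ(x_i·y_{i+1} − x_{i+1}·y_i):
  i=1: 2.0706·2.1777 − 0.6424·0.6075 = +4.1187 (running +4.1187)
  i=2: 0.6424·1.4454 − -1.5666·2.1777 = +4.3401 (running +8.4589)
  i=3: -1.5666·0.4437 − -1.8550·1.4454 = +1.9861 (running +10.4450)
  i=4: -1.8550·-1.0674 − -1.8352·0.4437 = +2.7942 (running +13.2392)
  i=5: -1.8352·-2.7750 − -0.5115·-1.0674 = +4.5466 (running +17.7859)
  i=6: -0.5115·-2.2579 − 1.2498·-2.7750 = +4.6230 (running +22.4089)
  i=7: 1.2498·-0.2226 − 2.0247·-2.2579 = +4.2934 (running +26.7023)
  i=8: 2.0247·0.6075 − 2.0706·-0.2226 = +1.6910 (running +28.3933)
Area = |Σ|/2 = |28.3933|/2 = 14.1967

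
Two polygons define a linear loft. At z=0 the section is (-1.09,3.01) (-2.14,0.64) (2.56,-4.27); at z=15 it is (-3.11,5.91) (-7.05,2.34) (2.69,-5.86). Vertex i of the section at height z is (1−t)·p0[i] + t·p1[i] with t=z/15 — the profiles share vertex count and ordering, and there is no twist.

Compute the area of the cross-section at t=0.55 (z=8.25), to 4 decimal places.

Area at t=0.55: 20.1881

Cross-section at t=0.55: each vertex is (1-t)·p0[i] + t·p1[i].
  v1: (1-0.55)·(-1.09,3.01) + 0.55·(-3.11,5.91) = (-2.2010,4.6050)
  v2: (1-0.55)·(-2.14,0.64) + 0.55·(-7.05,2.34) = (-4.8405,1.5750)
  v3: (1-0.55)·(2.56,-4.27) + 0.55·(2.69,-5.86) = (2.6315,-5.1445)
Shoelace sum Σ(x_i·y_{i+1} − x_{i+1}·y_i):
  i=1: -2.2010·1.5750 − -4.8405·4.6050 = +18.8239 (running +18.8239)
  i=2: -4.8405·-5.1445 − 2.6315·1.5750 = +20.7573 (running +39.5813)
  i=3: 2.6315·4.6050 − -2.2010·-5.1445 = +0.7950 (running +40.3763)
Area = |Σ|/2 = |40.3763|/2 = 20.1881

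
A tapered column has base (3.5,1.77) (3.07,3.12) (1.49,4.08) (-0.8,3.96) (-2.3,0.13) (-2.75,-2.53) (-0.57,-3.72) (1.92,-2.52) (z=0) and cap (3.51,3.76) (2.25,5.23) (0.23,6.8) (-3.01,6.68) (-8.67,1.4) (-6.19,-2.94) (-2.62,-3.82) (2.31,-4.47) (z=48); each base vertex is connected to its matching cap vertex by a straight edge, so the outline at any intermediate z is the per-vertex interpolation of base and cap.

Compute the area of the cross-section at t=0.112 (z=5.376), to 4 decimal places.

Cross-section at t=0.112: each vertex is (1-t)·p0[i] + t·p1[i].
  v1: (1-0.112)·(3.5,1.77) + 0.112·(3.51,3.76) = (3.5011,1.9929)
  v2: (1-0.112)·(3.07,3.12) + 0.112·(2.25,5.23) = (2.9782,3.3563)
  v3: (1-0.112)·(1.49,4.08) + 0.112·(0.23,6.8) = (1.3489,4.3846)
  v4: (1-0.112)·(-0.8,3.96) + 0.112·(-3.01,6.68) = (-1.0475,4.2646)
  v5: (1-0.112)·(-2.3,0.13) + 0.112·(-8.67,1.4) = (-3.0134,0.2722)
  v6: (1-0.112)·(-2.75,-2.53) + 0.112·(-6.19,-2.94) = (-3.1353,-2.5759)
  v7: (1-0.112)·(-0.57,-3.72) + 0.112·(-2.62,-3.82) = (-0.7996,-3.7312)
  v8: (1-0.112)·(1.92,-2.52) + 0.112·(2.31,-4.47) = (1.9637,-2.7384)
Shoelace sum Σ(x_i·y_{i+1} − x_{i+1}·y_i):
  i=1: 3.5011·3.3563 − 2.9782·1.9929 = +5.8158 (running +5.8158)
  i=2: 2.9782·4.3846 − 1.3489·3.3563 = +8.5309 (running +14.3467)
  i=3: 1.3489·4.2646 − -1.0475·4.3846 = +10.3455 (running +24.6921)
  i=4: -1.0475·0.2722 − -3.0134·4.2646 = +12.5661 (running +37.2582)
  i=5: -3.0134·-2.5759 − -3.1353·0.2722 = +8.6159 (running +45.8741)
  i=6: -3.1353·-3.7312 − -0.7996·-2.5759 = +9.6387 (running +55.5128)
  i=7: -0.7996·-2.7384 − 1.9637·-3.7312 = +9.5165 (running +65.0293)
  i=8: 1.9637·1.9929 − 3.5011·-2.7384 = +13.5008 (running +78.5301)
Area = |Σ|/2 = |78.5301|/2 = 39.2651

Area at t=0.112: 39.2651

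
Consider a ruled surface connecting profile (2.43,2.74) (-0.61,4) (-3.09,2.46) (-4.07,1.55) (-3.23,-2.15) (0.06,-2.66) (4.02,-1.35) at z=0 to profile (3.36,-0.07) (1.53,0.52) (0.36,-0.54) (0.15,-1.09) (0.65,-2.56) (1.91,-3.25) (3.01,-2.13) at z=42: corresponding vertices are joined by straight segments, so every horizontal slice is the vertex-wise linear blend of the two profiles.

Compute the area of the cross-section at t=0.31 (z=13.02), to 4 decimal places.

Area at t=0.31: 26.1673

Cross-section at t=0.31: each vertex is (1-t)·p0[i] + t·p1[i].
  v1: (1-0.31)·(2.43,2.74) + 0.31·(3.36,-0.07) = (2.7183,1.8689)
  v2: (1-0.31)·(-0.61,4) + 0.31·(1.53,0.52) = (0.0534,2.9212)
  v3: (1-0.31)·(-3.09,2.46) + 0.31·(0.36,-0.54) = (-2.0205,1.5300)
  v4: (1-0.31)·(-4.07,1.55) + 0.31·(0.15,-1.09) = (-2.7618,0.7316)
  v5: (1-0.31)·(-3.23,-2.15) + 0.31·(0.65,-2.56) = (-2.0272,-2.2771)
  v6: (1-0.31)·(0.06,-2.66) + 0.31·(1.91,-3.25) = (0.6335,-2.8429)
  v7: (1-0.31)·(4.02,-1.35) + 0.31·(3.01,-2.13) = (3.7069,-1.5918)
Shoelace sum Σ(x_i·y_{i+1} − x_{i+1}·y_i):
  i=1: 2.7183·2.9212 − 0.0534·1.8689 = +7.8409 (running +7.8409)
  i=2: 0.0534·1.5300 − -2.0205·2.9212 = +5.9840 (running +13.8249)
  i=3: -2.0205·0.7316 − -2.7618·1.5300 = +2.7474 (running +16.5722)
  i=4: -2.7618·-2.2771 − -2.0272·0.7316 = +7.7720 (running +24.3442)
  i=5: -2.0272·-2.8429 − 0.6335·-2.2771 = +7.2057 (running +31.5499)
  i=6: 0.6335·-1.5918 − 3.7069·-2.8429 = +9.5299 (running +41.0798)
  i=7: 3.7069·1.8689 − 2.7183·-1.5918 = +11.2548 (running +52.3347)
Area = |Σ|/2 = |52.3347|/2 = 26.1673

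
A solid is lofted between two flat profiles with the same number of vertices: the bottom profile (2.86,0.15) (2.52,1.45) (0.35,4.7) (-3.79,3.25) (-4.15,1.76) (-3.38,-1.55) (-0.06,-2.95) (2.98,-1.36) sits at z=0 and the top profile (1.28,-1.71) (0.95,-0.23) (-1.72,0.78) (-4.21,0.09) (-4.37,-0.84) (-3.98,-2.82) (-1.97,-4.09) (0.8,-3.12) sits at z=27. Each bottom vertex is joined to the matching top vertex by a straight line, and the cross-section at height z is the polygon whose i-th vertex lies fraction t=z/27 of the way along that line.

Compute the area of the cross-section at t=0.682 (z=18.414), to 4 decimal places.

Cross-section at t=0.682: each vertex is (1-t)·p0[i] + t·p1[i].
  v1: (1-0.682)·(2.86,0.15) + 0.682·(1.28,-1.71) = (1.7824,-1.1185)
  v2: (1-0.682)·(2.52,1.45) + 0.682·(0.95,-0.23) = (1.4493,0.3042)
  v3: (1-0.682)·(0.35,4.7) + 0.682·(-1.72,0.78) = (-1.0617,2.0266)
  v4: (1-0.682)·(-3.79,3.25) + 0.682·(-4.21,0.09) = (-4.0764,1.0949)
  v5: (1-0.682)·(-4.15,1.76) + 0.682·(-4.37,-0.84) = (-4.3000,-0.0132)
  v6: (1-0.682)·(-3.38,-1.55) + 0.682·(-3.98,-2.82) = (-3.7892,-2.4161)
  v7: (1-0.682)·(-0.06,-2.95) + 0.682·(-1.97,-4.09) = (-1.3626,-3.7275)
  v8: (1-0.682)·(2.98,-1.36) + 0.682·(0.8,-3.12) = (1.4932,-2.5603)
Shoelace sum Σ(x_i·y_{i+1} − x_{i+1}·y_i):
  i=1: 1.7824·0.3042 − 1.4493·-1.1185 = +2.1633 (running +2.1633)
  i=2: 1.4493·2.0266 − -1.0617·0.3042 = +3.2600 (running +5.4234)
  i=3: -1.0617·1.0949 − -4.0764·2.0266 = +7.0987 (running +12.5220)
  i=4: -4.0764·-0.0132 − -4.3000·1.0949 = +4.7618 (running +17.2839)
  i=5: -4.3000·-2.4161 − -3.7892·-0.0132 = +10.3395 (running +27.6233)
  i=6: -3.7892·-3.7275 − -1.3626·-2.4161 = +10.8319 (running +38.4552)
  i=7: -1.3626·-2.5603 − 1.4932·-3.7275 = +9.0548 (running +47.5100)
  i=8: 1.4932·-1.1185 − 1.7824·-2.5603 = +2.8934 (running +50.4034)
Area = |Σ|/2 = |50.4034|/2 = 25.2017

Area at t=0.682: 25.2017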